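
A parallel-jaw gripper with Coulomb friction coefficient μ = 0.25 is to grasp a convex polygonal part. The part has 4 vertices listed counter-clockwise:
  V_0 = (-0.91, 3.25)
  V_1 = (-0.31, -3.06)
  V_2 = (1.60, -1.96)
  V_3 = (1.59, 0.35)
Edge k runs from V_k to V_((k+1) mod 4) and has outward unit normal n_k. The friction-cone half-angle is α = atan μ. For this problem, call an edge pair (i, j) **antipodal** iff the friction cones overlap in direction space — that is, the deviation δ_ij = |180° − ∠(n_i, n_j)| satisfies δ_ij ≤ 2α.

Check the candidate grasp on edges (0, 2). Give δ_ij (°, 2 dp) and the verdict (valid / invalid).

α = atan 0.25 = 14.04°;  2α = 28.07°
edge 0: e_0 = (+0.60, -6.31);  n_0 = (-0.9955, -0.0947)
edge 2: e_2 = (-0.01, +2.31);  n_2 = (+1.0000, +0.0043)
∠(n_0, n_2) = 174.82°
δ = |180° − 174.82°| = 5.18°
5.18° ≤ 2α = 28.07°  →  valid

δ = 5.18°, valid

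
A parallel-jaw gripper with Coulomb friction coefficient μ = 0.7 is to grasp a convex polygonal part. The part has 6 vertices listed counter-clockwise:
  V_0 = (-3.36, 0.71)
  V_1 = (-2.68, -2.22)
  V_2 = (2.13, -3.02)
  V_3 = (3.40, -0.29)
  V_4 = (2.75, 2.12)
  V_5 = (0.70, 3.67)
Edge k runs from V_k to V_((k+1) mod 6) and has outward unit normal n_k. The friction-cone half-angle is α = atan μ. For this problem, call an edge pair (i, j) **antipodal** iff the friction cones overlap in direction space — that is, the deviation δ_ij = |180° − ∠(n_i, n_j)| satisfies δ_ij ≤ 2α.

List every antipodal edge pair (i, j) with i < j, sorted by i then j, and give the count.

α = atan 0.7 = 34.99°;  2α = 69.98°
n_0 = (-0.9741, -0.2261)
n_1 = (-0.1641, -0.9864)
n_2 = (+0.9067, -0.4218)
n_3 = (+0.9655, +0.2604)
n_4 = (+0.6031, +0.7977)
n_5 = (-0.5891, +0.8080)
  (0,1): δ = 112.51°  ·
  (0,2): δ = 38.01°  ✓
  (0,3): δ = 2.03°  ✓
  (0,4): δ = 39.84°  ✓
  (0,5): δ = 113.03°  ·
  (1,2): δ = 105.50°  ·
  (1,3): δ = 65.46°  ✓
  (1,4): δ = 27.65°  ✓
  (1,5): δ = 45.54°  ✓
  (2,3): δ = 139.96°  ·
  (2,4): δ = 102.14°  ·
  (2,5): δ = 28.96°  ✓
  (3,4): δ = 142.19°  ·
  (3,5): δ = 69.00°  ✓
  (4,5): δ = 106.81°  ·
antipodal pairs: 8

count = 8; pairs: (0,2), (0,3), (0,4), (1,3), (1,4), (1,5), (2,5), (3,5)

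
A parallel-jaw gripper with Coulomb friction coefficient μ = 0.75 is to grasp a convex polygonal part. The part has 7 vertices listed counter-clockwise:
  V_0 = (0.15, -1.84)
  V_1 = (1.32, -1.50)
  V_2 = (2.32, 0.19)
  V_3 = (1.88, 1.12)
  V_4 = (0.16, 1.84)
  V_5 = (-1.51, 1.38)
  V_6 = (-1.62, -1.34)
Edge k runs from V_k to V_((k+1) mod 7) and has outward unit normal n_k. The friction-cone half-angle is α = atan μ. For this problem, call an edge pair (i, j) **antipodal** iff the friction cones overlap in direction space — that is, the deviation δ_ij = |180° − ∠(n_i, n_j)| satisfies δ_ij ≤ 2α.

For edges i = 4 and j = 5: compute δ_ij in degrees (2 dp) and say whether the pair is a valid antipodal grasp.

δ = 107.72°, invalid

α = atan 0.75 = 36.87°;  2α = 73.74°
edge 4: e_4 = (-1.67, -0.46);  n_4 = (-0.2656, +0.9641)
edge 5: e_5 = (-0.11, -2.72);  n_5 = (-0.9992, +0.0404)
∠(n_4, n_5) = 72.28°
δ = |180° − 72.28°| = 107.72°
107.72° > 2α = 73.74°  →  invalid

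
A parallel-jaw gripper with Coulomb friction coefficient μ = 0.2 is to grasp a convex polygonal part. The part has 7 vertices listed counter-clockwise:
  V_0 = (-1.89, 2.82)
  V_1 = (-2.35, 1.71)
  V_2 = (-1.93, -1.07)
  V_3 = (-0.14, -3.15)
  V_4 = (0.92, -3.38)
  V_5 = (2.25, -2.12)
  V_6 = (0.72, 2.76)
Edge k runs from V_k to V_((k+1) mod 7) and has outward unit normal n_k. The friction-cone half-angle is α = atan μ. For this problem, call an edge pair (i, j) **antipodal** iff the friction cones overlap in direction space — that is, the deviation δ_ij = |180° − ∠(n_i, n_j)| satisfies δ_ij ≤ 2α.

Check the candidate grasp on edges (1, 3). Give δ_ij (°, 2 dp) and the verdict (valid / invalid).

δ = 110.83°, invalid

α = atan 0.2 = 11.31°;  2α = 22.62°
edge 1: e_1 = (+0.42, -2.78);  n_1 = (-0.9888, -0.1494)
edge 3: e_3 = (+1.06, -0.23);  n_3 = (-0.2120, -0.9773)
∠(n_1, n_3) = 69.17°
δ = |180° − 69.17°| = 110.83°
110.83° > 2α = 22.62°  →  invalid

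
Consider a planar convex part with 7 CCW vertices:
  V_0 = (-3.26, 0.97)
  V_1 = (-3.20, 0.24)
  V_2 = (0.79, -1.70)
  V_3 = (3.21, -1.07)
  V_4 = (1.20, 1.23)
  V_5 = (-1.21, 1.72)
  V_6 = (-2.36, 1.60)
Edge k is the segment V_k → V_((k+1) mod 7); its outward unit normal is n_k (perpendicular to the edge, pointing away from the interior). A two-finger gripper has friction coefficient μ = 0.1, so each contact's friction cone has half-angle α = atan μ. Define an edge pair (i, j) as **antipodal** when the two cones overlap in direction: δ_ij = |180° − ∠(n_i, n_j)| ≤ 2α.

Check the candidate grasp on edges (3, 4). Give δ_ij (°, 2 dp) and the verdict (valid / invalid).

α = atan 0.1 = 5.71°;  2α = 11.42°
edge 3: e_3 = (-2.01, +2.30);  n_3 = (+0.7530, +0.6580)
edge 4: e_4 = (-2.41, +0.49);  n_4 = (+0.1992, +0.9800)
∠(n_3, n_4) = 37.36°
δ = |180° − 37.36°| = 142.64°
142.64° > 2α = 11.42°  →  invalid

δ = 142.64°, invalid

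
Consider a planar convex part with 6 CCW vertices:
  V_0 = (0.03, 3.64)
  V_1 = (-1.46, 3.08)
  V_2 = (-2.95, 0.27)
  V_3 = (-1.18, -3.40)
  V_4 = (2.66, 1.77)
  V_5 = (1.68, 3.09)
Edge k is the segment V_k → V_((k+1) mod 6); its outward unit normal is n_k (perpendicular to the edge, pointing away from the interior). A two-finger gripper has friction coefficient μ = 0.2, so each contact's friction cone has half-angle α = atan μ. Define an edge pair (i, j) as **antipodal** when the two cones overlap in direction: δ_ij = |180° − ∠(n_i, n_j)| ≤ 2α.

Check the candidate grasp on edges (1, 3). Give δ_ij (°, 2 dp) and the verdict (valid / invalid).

δ = 8.67°, valid

α = atan 0.2 = 11.31°;  2α = 22.62°
edge 1: e_1 = (-1.49, -2.81);  n_1 = (-0.8835, +0.4685)
edge 3: e_3 = (+3.84, +5.17);  n_3 = (+0.8028, -0.5963)
∠(n_1, n_3) = 171.33°
δ = |180° − 171.33°| = 8.67°
8.67° ≤ 2α = 22.62°  →  valid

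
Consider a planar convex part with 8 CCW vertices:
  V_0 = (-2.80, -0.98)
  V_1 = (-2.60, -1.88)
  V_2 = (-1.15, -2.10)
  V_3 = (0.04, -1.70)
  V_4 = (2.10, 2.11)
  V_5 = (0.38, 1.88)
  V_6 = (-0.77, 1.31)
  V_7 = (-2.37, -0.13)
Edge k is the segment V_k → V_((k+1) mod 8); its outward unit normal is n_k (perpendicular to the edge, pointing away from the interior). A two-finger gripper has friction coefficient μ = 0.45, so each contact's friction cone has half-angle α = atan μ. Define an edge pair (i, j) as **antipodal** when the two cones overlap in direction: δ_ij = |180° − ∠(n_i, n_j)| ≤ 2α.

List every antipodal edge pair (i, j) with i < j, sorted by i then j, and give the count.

α = atan 0.45 = 24.23°;  2α = 48.46°
n_0 = (-0.9762, -0.2169)
n_1 = (-0.1500, -0.9887)
n_2 = (+0.3186, -0.9479)
n_3 = (+0.8797, -0.4756)
n_4 = (-0.1325, +0.9912)
n_5 = (-0.4441, +0.8960)
n_6 = (-0.6690, +0.7433)
n_7 = (-0.8923, +0.4514)
  (0,1): δ = 111.16°  ·
  (0,2): δ = 83.95°  ·
  (0,3): δ = 40.93°  ✓
  (0,4): δ = 85.09°  ·
  (0,5): δ = 103.84°  ·
  (0,6): δ = 119.46°  ·
  (0,7): δ = 140.64°  ·
  (1,2): δ = 152.79°  ·
  (1,3): δ = 109.77°  ·
  (1,4): δ = 16.24°  ✓
  (1,5): δ = 34.99°  ✓
  (1,6): δ = 50.61°  ·
  (1,7): δ = 71.79°  ·
  (2,3): δ = 136.98°  ·
  (2,4): δ = 10.96°  ✓
  (2,5): δ = 7.79°  ✓
  (2,6): δ = 23.41°  ✓
  (2,7): δ = 44.59°  ✓
  (3,4): δ = 53.98°  ·
  (3,5): δ = 35.24°  ✓
  (3,6): δ = 19.61°  ✓
  (3,7): δ = 1.57°  ✓
  (4,5): δ = 161.25°  ·
  (4,6): δ = 145.63°  ·
  (4,7): δ = 124.45°  ·
  (5,6): δ = 164.38°  ·
  (5,7): δ = 143.20°  ·
  (6,7): δ = 158.82°  ·
antipodal pairs: 10

count = 10; pairs: (0,3), (1,4), (1,5), (2,4), (2,5), (2,6), (2,7), (3,5), (3,6), (3,7)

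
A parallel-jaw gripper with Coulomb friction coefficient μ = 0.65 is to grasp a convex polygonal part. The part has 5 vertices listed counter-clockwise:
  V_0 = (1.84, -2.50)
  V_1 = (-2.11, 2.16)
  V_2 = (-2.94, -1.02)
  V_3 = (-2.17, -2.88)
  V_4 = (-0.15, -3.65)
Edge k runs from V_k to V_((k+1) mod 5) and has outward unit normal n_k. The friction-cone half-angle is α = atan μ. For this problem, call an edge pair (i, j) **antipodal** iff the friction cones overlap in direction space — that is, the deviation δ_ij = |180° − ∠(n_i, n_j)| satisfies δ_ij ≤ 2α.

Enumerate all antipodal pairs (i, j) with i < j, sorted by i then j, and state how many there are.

count = 4; pairs: (0,1), (0,2), (0,3), (1,4)

α = atan 0.65 = 33.02°;  2α = 66.05°
n_0 = (+0.7628, +0.6466)
n_1 = (-0.9676, +0.2525)
n_2 = (-0.9240, -0.3825)
n_3 = (-0.3562, -0.9344)
n_4 = (+0.5004, -0.8658)
  (0,1): δ = 54.91°  ✓
  (0,2): δ = 17.80°  ✓
  (0,3): δ = 28.85°  ✓
  (0,4): δ = 79.74°  ·
  (1,2): δ = 142.88°  ·
  (1,3): δ = 96.24°  ·
  (1,4): δ = 45.35°  ✓
  (2,3): δ = 133.35°  ·
  (2,4): δ = 82.47°  ·
  (3,4): δ = 129.11°  ·
antipodal pairs: 4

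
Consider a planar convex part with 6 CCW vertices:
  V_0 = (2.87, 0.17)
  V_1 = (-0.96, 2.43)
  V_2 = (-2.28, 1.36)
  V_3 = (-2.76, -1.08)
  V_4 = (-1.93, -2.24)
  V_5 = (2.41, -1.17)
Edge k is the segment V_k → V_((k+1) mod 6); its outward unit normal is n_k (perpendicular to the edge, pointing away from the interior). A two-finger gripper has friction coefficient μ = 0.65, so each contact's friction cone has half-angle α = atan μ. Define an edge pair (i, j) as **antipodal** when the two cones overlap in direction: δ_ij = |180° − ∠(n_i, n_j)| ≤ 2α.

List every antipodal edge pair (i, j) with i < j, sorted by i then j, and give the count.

α = atan 0.65 = 33.02°;  2α = 66.05°
n_0 = (+0.5082, +0.8612)
n_1 = (-0.6297, +0.7768)
n_2 = (-0.9812, +0.1930)
n_3 = (-0.8133, -0.5819)
n_4 = (+0.2394, -0.9709)
n_5 = (+0.9458, -0.3247)
  (0,1): δ = 110.43°  ·
  (0,2): δ = 70.59°  ·
  (0,3): δ = 23.87°  ✓
  (0,4): δ = 44.39°  ✓
  (0,5): δ = 101.60°  ·
  (1,2): δ = 140.16°  ·
  (1,3): δ = 93.44°  ·
  (1,4): δ = 25.18°  ✓
  (1,5): δ = 32.03°  ✓
  (2,3): δ = 133.29°  ·
  (2,4): δ = 65.02°  ✓
  (2,5): δ = 7.82°  ✓
  (3,4): δ = 111.73°  ·
  (3,5): δ = 54.53°  ✓
  (4,5): δ = 122.80°  ·
antipodal pairs: 7

count = 7; pairs: (0,3), (0,4), (1,4), (1,5), (2,4), (2,5), (3,5)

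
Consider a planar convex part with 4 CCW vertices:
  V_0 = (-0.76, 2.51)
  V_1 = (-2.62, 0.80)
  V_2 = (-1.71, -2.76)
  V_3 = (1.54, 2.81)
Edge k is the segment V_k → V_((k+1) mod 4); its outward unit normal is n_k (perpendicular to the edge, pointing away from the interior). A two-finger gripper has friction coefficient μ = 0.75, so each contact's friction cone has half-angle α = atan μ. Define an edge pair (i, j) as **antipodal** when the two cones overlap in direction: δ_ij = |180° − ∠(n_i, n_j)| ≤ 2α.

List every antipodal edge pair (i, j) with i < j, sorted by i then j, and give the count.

α = atan 0.75 = 36.87°;  2α = 73.74°
n_0 = (-0.6768, +0.7362)
n_1 = (-0.9688, -0.2477)
n_2 = (+0.8637, -0.5040)
n_3 = (-0.1293, +0.9916)
  (0,1): δ = 118.26°  ·
  (0,2): δ = 17.14°  ✓
  (0,3): δ = 144.84°  ·
  (1,2): δ = 44.60°  ✓
  (1,3): δ = 83.09°  ·
  (2,3): δ = 52.31°  ✓
antipodal pairs: 3

count = 3; pairs: (0,2), (1,2), (2,3)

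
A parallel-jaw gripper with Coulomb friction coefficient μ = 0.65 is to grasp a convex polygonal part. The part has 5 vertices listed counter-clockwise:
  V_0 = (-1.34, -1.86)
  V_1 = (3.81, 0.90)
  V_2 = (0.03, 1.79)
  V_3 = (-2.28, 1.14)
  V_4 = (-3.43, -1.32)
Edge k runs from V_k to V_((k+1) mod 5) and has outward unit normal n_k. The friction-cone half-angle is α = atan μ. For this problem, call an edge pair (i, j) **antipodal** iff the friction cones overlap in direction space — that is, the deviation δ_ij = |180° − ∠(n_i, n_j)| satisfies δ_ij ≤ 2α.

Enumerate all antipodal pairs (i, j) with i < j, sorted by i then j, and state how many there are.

α = atan 0.65 = 33.02°;  2α = 66.05°
n_0 = (+0.4724, -0.8814)
n_1 = (+0.2292, +0.9734)
n_2 = (-0.2709, +0.9626)
n_3 = (-0.9059, +0.4235)
n_4 = (-0.2502, -0.9682)
  (0,1): δ = 41.44°  ✓
  (0,2): δ = 12.47°  ✓
  (0,3): δ = 36.76°  ✓
  (0,4): δ = 137.33°  ·
  (1,2): δ = 151.04°  ·
  (1,3): δ = 101.81°  ·
  (1,4): δ = 1.24°  ✓
  (2,3): δ = 130.77°  ·
  (2,4): δ = 30.20°  ✓
  (3,4): δ = 79.43°  ·
antipodal pairs: 5

count = 5; pairs: (0,1), (0,2), (0,3), (1,4), (2,4)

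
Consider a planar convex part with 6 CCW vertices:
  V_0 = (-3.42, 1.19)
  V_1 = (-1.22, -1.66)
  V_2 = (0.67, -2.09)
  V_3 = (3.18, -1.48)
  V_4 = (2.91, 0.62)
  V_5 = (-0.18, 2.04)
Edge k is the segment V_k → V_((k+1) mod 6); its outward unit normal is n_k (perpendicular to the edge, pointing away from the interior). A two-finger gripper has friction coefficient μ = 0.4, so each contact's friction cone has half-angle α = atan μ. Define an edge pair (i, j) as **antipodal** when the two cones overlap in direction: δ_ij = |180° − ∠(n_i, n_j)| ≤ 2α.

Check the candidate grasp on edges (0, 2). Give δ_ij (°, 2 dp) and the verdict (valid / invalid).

α = atan 0.4 = 21.80°;  2α = 43.60°
edge 0: e_0 = (+2.20, -2.85);  n_0 = (-0.7916, -0.6111)
edge 2: e_2 = (+2.51, +0.61);  n_2 = (+0.2362, -0.9717)
∠(n_0, n_2) = 65.99°
δ = |180° − 65.99°| = 114.01°
114.01° > 2α = 43.60°  →  invalid

δ = 114.01°, invalid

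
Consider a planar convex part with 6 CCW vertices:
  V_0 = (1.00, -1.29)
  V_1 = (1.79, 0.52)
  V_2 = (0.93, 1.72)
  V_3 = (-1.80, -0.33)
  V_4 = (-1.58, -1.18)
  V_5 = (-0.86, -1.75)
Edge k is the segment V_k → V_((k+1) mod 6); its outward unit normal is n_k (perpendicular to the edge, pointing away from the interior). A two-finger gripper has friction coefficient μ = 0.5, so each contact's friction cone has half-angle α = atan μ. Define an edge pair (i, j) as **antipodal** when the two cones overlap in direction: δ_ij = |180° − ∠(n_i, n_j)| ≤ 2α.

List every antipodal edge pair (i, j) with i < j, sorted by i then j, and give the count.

count = 5; pairs: (0,2), (0,3), (1,3), (1,4), (2,5)

α = atan 0.5 = 26.57°;  2α = 53.13°
n_0 = (+0.9165, -0.4000)
n_1 = (+0.8128, +0.5825)
n_2 = (-0.6005, +0.7996)
n_3 = (-0.9681, -0.2506)
n_4 = (-0.6207, -0.7840)
n_5 = (+0.2401, -0.9708)
  (0,1): δ = 120.79°  ·
  (0,2): δ = 29.52°  ✓
  (0,3): δ = 38.09°  ✓
  (0,4): δ = 75.21°  ·
  (0,5): δ = 127.47°  ·
  (1,2): δ = 88.72°  ·
  (1,3): δ = 21.12°  ✓
  (1,4): δ = 16.00°  ✓
  (1,5): δ = 68.26°  ·
  (2,3): δ = 112.39°  ·
  (2,4): δ = 75.27°  ·
  (2,5): δ = 23.01°  ✓
  (3,4): δ = 142.88°  ·
  (3,5): δ = 90.62°  ·
  (4,5): δ = 127.74°  ·
antipodal pairs: 5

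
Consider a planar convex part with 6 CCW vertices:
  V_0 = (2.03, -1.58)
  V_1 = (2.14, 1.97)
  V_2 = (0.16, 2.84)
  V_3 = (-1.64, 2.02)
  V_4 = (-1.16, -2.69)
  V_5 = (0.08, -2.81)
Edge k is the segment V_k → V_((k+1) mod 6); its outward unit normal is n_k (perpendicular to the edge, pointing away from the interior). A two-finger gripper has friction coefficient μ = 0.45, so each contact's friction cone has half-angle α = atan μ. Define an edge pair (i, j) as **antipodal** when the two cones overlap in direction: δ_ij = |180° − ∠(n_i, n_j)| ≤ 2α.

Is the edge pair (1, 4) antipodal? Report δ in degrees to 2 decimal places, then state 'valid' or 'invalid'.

δ = 18.19°, valid

α = atan 0.45 = 24.23°;  2α = 48.46°
edge 1: e_1 = (-1.98, +0.87);  n_1 = (+0.4023, +0.9155)
edge 4: e_4 = (+1.24, -0.12);  n_4 = (-0.0963, -0.9954)
∠(n_1, n_4) = 161.81°
δ = |180° − 161.81°| = 18.19°
18.19° ≤ 2α = 48.46°  →  valid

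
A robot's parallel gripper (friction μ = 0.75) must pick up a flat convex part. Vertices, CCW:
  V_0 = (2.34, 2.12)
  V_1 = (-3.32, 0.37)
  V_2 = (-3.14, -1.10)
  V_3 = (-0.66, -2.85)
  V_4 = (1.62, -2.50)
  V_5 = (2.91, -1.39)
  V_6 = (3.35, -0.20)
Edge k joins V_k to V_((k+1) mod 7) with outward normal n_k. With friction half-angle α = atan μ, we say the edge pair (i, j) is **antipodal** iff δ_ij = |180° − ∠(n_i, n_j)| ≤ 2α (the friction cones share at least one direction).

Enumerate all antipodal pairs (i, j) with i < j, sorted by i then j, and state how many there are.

count = 8; pairs: (0,2), (0,3), (0,4), (0,5), (1,4), (1,5), (1,6), (2,6)

α = atan 0.75 = 36.87°;  2α = 73.74°
n_0 = (-0.2954, +0.9554)
n_1 = (-0.9926, -0.1215)
n_2 = (-0.5766, -0.8171)
n_3 = (+0.1517, -0.9884)
n_4 = (+0.6522, -0.7580)
n_5 = (+0.9379, -0.3468)
n_6 = (+0.9169, +0.3992)
  (0,1): δ = 100.20°  ·
  (0,2): δ = 52.39°  ✓
  (0,3): δ = 8.45°  ✓
  (0,4): δ = 23.53°  ✓
  (0,5): δ = 52.53°  ✓
  (0,6): δ = 96.34°  ·
  (1,2): δ = 132.19°  ·
  (1,3): δ = 88.25°  ·
  (1,4): δ = 56.27°  ✓
  (1,5): δ = 27.27°  ✓
  (1,6): δ = 16.54°  ✓
  (2,3): δ = 136.06°  ·
  (2,4): δ = 104.08°  ·
  (2,5): δ = 75.08°  ·
  (2,6): δ = 31.27°  ✓
  (3,4): δ = 148.02°  ·
  (3,5): δ = 119.02°  ·
  (3,6): δ = 75.20°  ·
  (4,5): δ = 151.00°  ·
  (4,6): δ = 107.19°  ·
  (5,6): δ = 136.18°  ·
antipodal pairs: 8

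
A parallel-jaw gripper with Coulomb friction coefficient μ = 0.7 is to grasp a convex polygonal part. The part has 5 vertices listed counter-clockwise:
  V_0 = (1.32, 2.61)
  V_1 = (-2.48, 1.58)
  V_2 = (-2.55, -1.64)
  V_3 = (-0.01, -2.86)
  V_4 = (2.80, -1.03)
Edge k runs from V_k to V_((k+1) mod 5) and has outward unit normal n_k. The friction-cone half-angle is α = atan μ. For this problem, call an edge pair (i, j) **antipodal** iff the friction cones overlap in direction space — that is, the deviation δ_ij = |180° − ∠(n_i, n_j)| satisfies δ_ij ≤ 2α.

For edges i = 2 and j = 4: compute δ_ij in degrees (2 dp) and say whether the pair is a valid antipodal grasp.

δ = 42.22°, valid

α = atan 0.7 = 34.99°;  2α = 69.98°
edge 2: e_2 = (+2.54, -1.22);  n_2 = (-0.4330, -0.9014)
edge 4: e_4 = (-1.48, +3.64);  n_4 = (+0.9264, +0.3767)
∠(n_2, n_4) = 137.78°
δ = |180° − 137.78°| = 42.22°
42.22° ≤ 2α = 69.98°  →  valid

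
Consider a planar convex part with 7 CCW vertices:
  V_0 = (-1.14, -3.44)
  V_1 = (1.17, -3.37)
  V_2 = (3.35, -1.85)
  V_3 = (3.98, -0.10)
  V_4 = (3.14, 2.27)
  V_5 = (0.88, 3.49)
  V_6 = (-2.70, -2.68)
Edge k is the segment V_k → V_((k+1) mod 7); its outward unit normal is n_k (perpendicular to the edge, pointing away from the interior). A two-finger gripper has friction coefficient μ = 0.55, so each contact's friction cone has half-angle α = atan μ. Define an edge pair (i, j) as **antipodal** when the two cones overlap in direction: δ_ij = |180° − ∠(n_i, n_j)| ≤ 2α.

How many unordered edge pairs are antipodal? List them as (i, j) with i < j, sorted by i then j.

α = atan 0.55 = 28.81°;  2α = 57.62°
n_0 = (+0.0303, -0.9995)
n_1 = (+0.5719, -0.8203)
n_2 = (+0.9409, -0.3387)
n_3 = (+0.9425, +0.3341)
n_4 = (+0.4750, +0.8800)
n_5 = (-0.8649, +0.5019)
n_6 = (-0.4380, -0.8990)
  (0,1): δ = 146.85°  ·
  (0,2): δ = 111.53°  ·
  (0,3): δ = 72.22°  ·
  (0,4): δ = 30.10°  ✓
  (0,5): δ = 58.14°  ·
  (0,6): δ = 152.29°  ·
  (1,2): δ = 144.68°  ·
  (1,3): δ = 105.37°  ·
  (1,4): δ = 63.25°  ·
  (1,5): δ = 24.99°  ✓
  (1,6): δ = 119.14°  ·
  (2,3): δ = 140.69°  ·
  (2,4): δ = 98.56°  ·
  (2,5): δ = 10.32°  ✓
  (2,6): δ = 83.82°  ·
  (3,4): δ = 137.88°  ·
  (3,5): δ = 49.64°  ✓
  (3,6): δ = 44.51°  ✓
  (4,5): δ = 91.76°  ·
  (4,6): δ = 2.39°  ✓
  (5,6): δ = 85.85°  ·
antipodal pairs: 6

count = 6; pairs: (0,4), (1,5), (2,5), (3,5), (3,6), (4,6)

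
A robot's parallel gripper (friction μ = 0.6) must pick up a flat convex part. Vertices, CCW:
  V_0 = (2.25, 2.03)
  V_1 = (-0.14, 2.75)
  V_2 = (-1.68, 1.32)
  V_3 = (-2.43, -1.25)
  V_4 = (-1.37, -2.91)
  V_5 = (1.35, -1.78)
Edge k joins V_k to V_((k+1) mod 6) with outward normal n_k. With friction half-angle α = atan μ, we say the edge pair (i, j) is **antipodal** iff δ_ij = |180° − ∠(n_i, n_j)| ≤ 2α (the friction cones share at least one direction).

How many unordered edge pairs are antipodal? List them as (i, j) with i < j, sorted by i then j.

count = 7; pairs: (0,3), (0,4), (1,4), (1,5), (2,4), (2,5), (3,5)

α = atan 0.6 = 30.96°;  2α = 61.93°
n_0 = (+0.2885, +0.9575)
n_1 = (-0.6805, +0.7328)
n_2 = (-0.9600, +0.2801)
n_3 = (-0.8428, -0.5382)
n_4 = (+0.3837, -0.9235)
n_5 = (+0.9732, -0.2299)
  (0,1): δ = 120.36°  ·
  (0,2): δ = 89.50°  ·
  (0,3): δ = 40.67°  ✓
  (0,4): δ = 39.33°  ✓
  (0,5): δ = 93.47°  ·
  (1,2): δ = 149.15°  ·
  (1,3): δ = 100.32°  ·
  (1,4): δ = 20.32°  ✓
  (1,5): δ = 33.83°  ✓
  (2,3): δ = 131.17°  ·
  (2,4): δ = 51.17°  ✓
  (2,5): δ = 2.98°  ✓
  (3,4): δ = 100.00°  ·
  (3,5): δ = 45.85°  ✓
  (4,5): δ = 125.85°  ·
antipodal pairs: 7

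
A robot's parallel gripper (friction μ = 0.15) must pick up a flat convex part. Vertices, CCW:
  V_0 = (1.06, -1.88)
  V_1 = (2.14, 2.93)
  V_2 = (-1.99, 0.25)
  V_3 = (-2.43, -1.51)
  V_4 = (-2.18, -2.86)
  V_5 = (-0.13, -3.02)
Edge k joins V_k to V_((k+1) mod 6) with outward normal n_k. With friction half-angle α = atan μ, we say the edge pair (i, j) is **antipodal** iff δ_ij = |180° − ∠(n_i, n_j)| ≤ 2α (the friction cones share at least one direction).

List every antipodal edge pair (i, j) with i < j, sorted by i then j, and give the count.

count = 2; pairs: (0,2), (1,5)

α = atan 0.15 = 8.53°;  2α = 17.06°
n_0 = (+0.9757, -0.2191)
n_1 = (-0.5443, +0.8389)
n_2 = (-0.9701, +0.2425)
n_3 = (-0.9833, -0.1821)
n_4 = (-0.0778, -0.9970)
n_5 = (+0.6918, -0.7221)
  (0,1): δ = 44.37°  ·
  (0,2): δ = 1.38°  ✓
  (0,3): δ = 23.15°  ·
  (0,4): δ = 98.19°  ·
  (0,5): δ = 146.43°  ·
  (1,2): δ = 137.02°  ·
  (1,3): δ = 112.49°  ·
  (1,4): δ = 37.44°  ·
  (1,5): δ = 10.79°  ✓
  (2,3): δ = 155.47°  ·
  (2,4): δ = 80.43°  ·
  (2,5): δ = 32.19°  ·
  (3,4): δ = 104.95°  ·
  (3,5): δ = 56.72°  ·
  (4,5): δ = 131.77°  ·
antipodal pairs: 2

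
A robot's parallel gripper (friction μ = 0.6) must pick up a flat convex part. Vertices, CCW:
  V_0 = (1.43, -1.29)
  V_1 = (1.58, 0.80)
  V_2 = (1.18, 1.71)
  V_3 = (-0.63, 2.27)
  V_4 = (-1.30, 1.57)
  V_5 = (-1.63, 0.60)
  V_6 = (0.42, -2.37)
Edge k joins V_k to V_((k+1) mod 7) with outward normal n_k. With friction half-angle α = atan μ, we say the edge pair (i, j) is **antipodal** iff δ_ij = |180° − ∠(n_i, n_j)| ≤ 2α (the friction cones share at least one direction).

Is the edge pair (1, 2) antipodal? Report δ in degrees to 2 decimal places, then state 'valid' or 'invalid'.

δ = 130.92°, invalid

α = atan 0.6 = 30.96°;  2α = 61.93°
edge 1: e_1 = (-0.40, +0.91);  n_1 = (+0.9155, +0.4024)
edge 2: e_2 = (-1.81, +0.56);  n_2 = (+0.2956, +0.9553)
∠(n_1, n_2) = 49.08°
δ = |180° − 49.08°| = 130.92°
130.92° > 2α = 61.93°  →  invalid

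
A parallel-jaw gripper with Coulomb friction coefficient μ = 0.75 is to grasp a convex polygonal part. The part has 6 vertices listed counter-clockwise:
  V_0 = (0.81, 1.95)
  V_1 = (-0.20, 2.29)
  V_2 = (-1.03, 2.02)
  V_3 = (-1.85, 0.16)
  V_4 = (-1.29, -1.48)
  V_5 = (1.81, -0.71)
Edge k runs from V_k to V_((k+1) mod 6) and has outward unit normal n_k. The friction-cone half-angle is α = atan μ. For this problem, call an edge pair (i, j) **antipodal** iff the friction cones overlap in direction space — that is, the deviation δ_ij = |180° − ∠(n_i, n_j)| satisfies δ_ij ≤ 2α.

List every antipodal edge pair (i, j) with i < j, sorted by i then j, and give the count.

α = atan 0.75 = 36.87°;  2α = 73.74°
n_0 = (+0.3190, +0.9477)
n_1 = (-0.3093, +0.9509)
n_2 = (-0.9150, +0.4034)
n_3 = (-0.9463, -0.3231)
n_4 = (+0.2411, -0.9705)
n_5 = (+0.9360, +0.3519)
  (0,1): δ = 143.38°  ·
  (0,2): δ = 95.19°  ·
  (0,3): δ = 52.54°  ✓
  (0,4): δ = 32.55°  ✓
  (0,5): δ = 129.21°  ·
  (1,2): δ = 131.81°  ·
  (1,3): δ = 89.17°  ·
  (1,4): δ = 4.07°  ✓
  (1,5): δ = 92.58°  ·
  (2,3): δ = 137.36°  ·
  (2,4): δ = 52.26°  ✓
  (2,5): δ = 44.39°  ✓
  (3,4): δ = 94.90°  ·
  (3,5): δ = 1.75°  ✓
  (4,5): δ = 83.35°  ·
antipodal pairs: 6

count = 6; pairs: (0,3), (0,4), (1,4), (2,4), (2,5), (3,5)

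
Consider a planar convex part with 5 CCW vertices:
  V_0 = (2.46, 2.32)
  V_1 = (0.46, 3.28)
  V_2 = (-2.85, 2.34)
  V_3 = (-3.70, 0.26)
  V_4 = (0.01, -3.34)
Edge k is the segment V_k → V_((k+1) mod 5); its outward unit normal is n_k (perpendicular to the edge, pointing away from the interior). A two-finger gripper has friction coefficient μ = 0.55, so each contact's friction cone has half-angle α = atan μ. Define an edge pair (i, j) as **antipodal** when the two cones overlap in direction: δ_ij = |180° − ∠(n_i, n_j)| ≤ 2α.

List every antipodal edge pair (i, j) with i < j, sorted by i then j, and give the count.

α = atan 0.55 = 28.81°;  2α = 57.62°
n_0 = (+0.4327, +0.9015)
n_1 = (-0.2732, +0.9620)
n_2 = (-0.9257, +0.3783)
n_3 = (-0.6964, -0.7177)
n_4 = (+0.9177, -0.3972)
  (0,1): δ = 138.51°  ·
  (0,2): δ = 86.59°  ·
  (0,3): δ = 18.50°  ✓
  (0,4): δ = 92.24°  ·
  (1,2): δ = 128.08°  ·
  (1,3): δ = 59.99°  ·
  (1,4): δ = 50.74°  ✓
  (2,3): δ = 111.91°  ·
  (2,4): δ = 1.18°  ✓
  (3,4): δ = 69.27°  ·
antipodal pairs: 3

count = 3; pairs: (0,3), (1,4), (2,4)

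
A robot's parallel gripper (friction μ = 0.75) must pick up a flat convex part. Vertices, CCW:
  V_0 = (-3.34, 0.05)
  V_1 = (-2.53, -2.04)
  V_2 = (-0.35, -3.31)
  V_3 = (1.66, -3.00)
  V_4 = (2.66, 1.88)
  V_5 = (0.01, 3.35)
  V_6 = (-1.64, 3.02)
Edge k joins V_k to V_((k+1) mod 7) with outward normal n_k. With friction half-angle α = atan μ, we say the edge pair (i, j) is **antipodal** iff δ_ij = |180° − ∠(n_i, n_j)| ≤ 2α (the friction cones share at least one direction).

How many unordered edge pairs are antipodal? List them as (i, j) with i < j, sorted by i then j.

count = 10; pairs: (0,3), (0,4), (1,3), (1,4), (1,5), (2,4), (2,5), (2,6), (3,5), (3,6)

α = atan 0.75 = 36.87°;  2α = 73.74°
n_0 = (-0.9324, -0.3614)
n_1 = (-0.5034, -0.8641)
n_2 = (+0.1524, -0.9883)
n_3 = (+0.9796, -0.2007)
n_4 = (+0.4851, +0.8745)
n_5 = (-0.1961, +0.9806)
n_6 = (-0.8679, +0.4968)
  (0,1): δ = 141.41°  ·
  (0,2): δ = 102.42°  ·
  (0,3): δ = 32.76°  ✓
  (0,4): δ = 39.80°  ✓
  (0,5): δ = 80.13°  ·
  (0,6): δ = 129.03°  ·
  (1,2): δ = 141.01°  ·
  (1,3): δ = 71.36°  ✓
  (1,4): δ = 1.21°  ✓
  (1,5): δ = 41.53°  ✓
  (1,6): δ = 90.44°  ·
  (2,3): δ = 110.35°  ·
  (2,4): δ = 37.79°  ✓
  (2,5): δ = 2.54°  ✓
  (2,6): δ = 51.45°  ✓
  (3,4): δ = 107.44°  ·
  (3,5): δ = 67.11°  ✓
  (3,6): δ = 18.21°  ✓
  (4,5): δ = 139.67°  ·
  (4,6): δ = 90.77°  ·
  (5,6): δ = 131.10°  ·
antipodal pairs: 10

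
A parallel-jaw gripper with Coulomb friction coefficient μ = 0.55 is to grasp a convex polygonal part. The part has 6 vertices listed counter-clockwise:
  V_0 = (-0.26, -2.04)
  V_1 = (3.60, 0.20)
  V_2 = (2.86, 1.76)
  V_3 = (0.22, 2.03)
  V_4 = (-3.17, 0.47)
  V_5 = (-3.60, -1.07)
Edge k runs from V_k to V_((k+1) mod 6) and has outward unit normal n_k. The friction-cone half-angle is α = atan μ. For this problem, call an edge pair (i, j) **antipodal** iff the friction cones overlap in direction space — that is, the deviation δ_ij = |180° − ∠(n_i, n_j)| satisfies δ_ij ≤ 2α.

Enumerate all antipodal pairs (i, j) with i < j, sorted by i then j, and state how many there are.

α = atan 0.55 = 28.81°;  2α = 57.62°
n_0 = (+0.5019, -0.8649)
n_1 = (+0.9035, +0.4286)
n_2 = (+0.1017, +0.9948)
n_3 = (-0.4180, +0.9084)
n_4 = (-0.9632, +0.2689)
n_5 = (-0.2789, -0.9603)
  (0,1): δ = 94.75°  ·
  (0,2): δ = 35.97°  ✓
  (0,3): δ = 5.42°  ✓
  (0,4): δ = 44.27°  ✓
  (0,5): δ = 133.68°  ·
  (1,2): δ = 121.22°  ·
  (1,3): δ = 90.67°  ·
  (1,4): δ = 40.98°  ✓
  (1,5): δ = 48.43°  ✓
  (2,3): δ = 149.45°  ·
  (2,4): δ = 99.76°  ·
  (2,5): δ = 10.35°  ✓
  (3,4): δ = 130.31°  ·
  (3,5): δ = 40.91°  ✓
  (4,5): δ = 90.59°  ·
antipodal pairs: 7

count = 7; pairs: (0,2), (0,3), (0,4), (1,4), (1,5), (2,5), (3,5)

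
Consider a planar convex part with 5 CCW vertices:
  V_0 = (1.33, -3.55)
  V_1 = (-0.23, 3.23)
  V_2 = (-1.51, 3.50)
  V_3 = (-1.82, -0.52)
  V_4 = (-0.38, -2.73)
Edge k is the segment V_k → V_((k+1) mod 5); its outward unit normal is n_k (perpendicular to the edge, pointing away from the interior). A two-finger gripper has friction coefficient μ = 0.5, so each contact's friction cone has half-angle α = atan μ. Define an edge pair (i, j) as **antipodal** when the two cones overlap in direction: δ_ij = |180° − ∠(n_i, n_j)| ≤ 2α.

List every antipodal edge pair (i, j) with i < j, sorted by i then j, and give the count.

count = 5; pairs: (0,2), (0,3), (0,4), (1,3), (1,4)

α = atan 0.5 = 26.57°;  2α = 53.13°
n_0 = (+0.9745, +0.2242)
n_1 = (+0.2064, +0.9785)
n_2 = (-0.9970, +0.0769)
n_3 = (-0.8378, -0.5459)
n_4 = (-0.4324, -0.9017)
  (0,1): δ = 114.87°  ·
  (0,2): δ = 17.37°  ✓
  (0,3): δ = 20.13°  ✓
  (0,4): δ = 51.42°  ✓
  (1,2): δ = 82.50°  ·
  (1,3): δ = 45.00°  ✓
  (1,4): δ = 13.71°  ✓
  (2,3): δ = 142.50°  ·
  (2,4): δ = 111.21°  ·
  (3,4): δ = 148.71°  ·
antipodal pairs: 5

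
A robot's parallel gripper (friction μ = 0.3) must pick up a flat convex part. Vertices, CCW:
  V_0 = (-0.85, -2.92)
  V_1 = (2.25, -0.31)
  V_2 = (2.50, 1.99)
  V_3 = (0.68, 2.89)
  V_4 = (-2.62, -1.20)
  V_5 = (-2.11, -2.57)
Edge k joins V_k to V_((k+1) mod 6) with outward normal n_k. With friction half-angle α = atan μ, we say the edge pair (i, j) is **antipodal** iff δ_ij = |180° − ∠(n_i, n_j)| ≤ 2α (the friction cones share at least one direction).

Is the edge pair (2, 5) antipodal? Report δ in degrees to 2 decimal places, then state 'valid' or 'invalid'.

δ = 10.79°, valid

α = atan 0.3 = 16.70°;  2α = 33.40°
edge 2: e_2 = (-1.82, +0.90);  n_2 = (+0.4433, +0.8964)
edge 5: e_5 = (+1.26, -0.35);  n_5 = (-0.2676, -0.9635)
∠(n_2, n_5) = 169.21°
δ = |180° − 169.21°| = 10.79°
10.79° ≤ 2α = 33.40°  →  valid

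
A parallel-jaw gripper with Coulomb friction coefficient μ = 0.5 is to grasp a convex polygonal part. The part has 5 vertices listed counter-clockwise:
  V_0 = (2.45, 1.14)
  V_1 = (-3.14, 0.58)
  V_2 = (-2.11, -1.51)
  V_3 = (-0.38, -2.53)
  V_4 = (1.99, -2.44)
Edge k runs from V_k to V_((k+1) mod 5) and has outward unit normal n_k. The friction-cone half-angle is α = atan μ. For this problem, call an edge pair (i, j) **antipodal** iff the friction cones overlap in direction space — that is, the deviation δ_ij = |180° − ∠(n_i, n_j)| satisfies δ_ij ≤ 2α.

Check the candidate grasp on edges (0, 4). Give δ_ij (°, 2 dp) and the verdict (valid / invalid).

δ = 76.96°, invalid

α = atan 0.5 = 26.57°;  2α = 53.13°
edge 0: e_0 = (-5.59, -0.56);  n_0 = (-0.0997, +0.9950)
edge 4: e_4 = (+0.46, +3.58);  n_4 = (+0.9918, -0.1274)
∠(n_0, n_4) = 103.04°
δ = |180° − 103.04°| = 76.96°
76.96° > 2α = 53.13°  →  invalid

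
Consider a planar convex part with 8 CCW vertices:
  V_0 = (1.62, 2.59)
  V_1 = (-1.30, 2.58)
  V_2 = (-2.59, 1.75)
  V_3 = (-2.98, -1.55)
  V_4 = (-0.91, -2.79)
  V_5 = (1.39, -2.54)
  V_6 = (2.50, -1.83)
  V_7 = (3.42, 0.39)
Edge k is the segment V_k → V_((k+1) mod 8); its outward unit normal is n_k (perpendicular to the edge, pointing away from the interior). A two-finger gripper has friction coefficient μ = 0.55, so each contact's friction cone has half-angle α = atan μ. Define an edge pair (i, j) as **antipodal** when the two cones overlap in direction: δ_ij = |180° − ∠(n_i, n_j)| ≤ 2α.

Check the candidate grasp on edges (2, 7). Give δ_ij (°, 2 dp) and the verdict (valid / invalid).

α = atan 0.55 = 28.81°;  2α = 57.62°
edge 2: e_2 = (-0.39, -3.30);  n_2 = (-0.9931, +0.1174)
edge 7: e_7 = (-1.80, +2.20);  n_7 = (+0.7740, +0.6332)
∠(n_2, n_7) = 133.97°
δ = |180° − 133.97°| = 46.03°
46.03° ≤ 2α = 57.62°  →  valid

δ = 46.03°, valid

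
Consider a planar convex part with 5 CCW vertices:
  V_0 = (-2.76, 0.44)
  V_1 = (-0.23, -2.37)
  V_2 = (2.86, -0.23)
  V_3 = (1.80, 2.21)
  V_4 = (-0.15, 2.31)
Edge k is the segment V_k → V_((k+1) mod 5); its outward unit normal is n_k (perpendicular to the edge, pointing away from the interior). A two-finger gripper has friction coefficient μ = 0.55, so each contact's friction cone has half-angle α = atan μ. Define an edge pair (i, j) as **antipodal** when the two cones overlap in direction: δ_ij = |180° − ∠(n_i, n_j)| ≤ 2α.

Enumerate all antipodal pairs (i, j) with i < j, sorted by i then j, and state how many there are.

α = atan 0.55 = 28.81°;  2α = 57.62°
n_0 = (-0.7432, -0.6691)
n_1 = (+0.5693, -0.8221)
n_2 = (+0.9172, +0.3985)
n_3 = (+0.0512, +0.9987)
n_4 = (-0.5824, +0.8129)
  (0,1): δ = 97.29°  ·
  (0,2): δ = 18.52°  ✓
  (0,3): δ = 45.07°  ✓
  (0,4): δ = 83.62°  ·
  (1,2): δ = 101.22°  ·
  (1,3): δ = 37.64°  ✓
  (1,4): δ = 0.92°  ✓
  (2,3): δ = 116.42°  ·
  (2,4): δ = 77.86°  ·
  (3,4): δ = 141.44°  ·
antipodal pairs: 4

count = 4; pairs: (0,2), (0,3), (1,3), (1,4)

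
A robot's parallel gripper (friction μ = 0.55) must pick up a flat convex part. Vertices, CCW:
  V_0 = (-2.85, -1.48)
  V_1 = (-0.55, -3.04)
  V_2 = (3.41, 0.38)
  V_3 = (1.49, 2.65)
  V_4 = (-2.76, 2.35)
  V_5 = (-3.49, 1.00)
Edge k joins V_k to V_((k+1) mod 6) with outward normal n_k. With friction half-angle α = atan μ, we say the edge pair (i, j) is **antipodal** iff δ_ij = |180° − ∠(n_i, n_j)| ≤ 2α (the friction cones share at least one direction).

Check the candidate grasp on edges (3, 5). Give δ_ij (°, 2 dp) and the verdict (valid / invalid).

δ = 79.57°, invalid

α = atan 0.55 = 28.81°;  2α = 57.62°
edge 3: e_3 = (-4.25, -0.30);  n_3 = (-0.0704, +0.9975)
edge 5: e_5 = (+0.64, -2.48);  n_5 = (-0.9683, -0.2499)
∠(n_3, n_5) = 100.43°
δ = |180° − 100.43°| = 79.57°
79.57° > 2α = 57.62°  →  invalid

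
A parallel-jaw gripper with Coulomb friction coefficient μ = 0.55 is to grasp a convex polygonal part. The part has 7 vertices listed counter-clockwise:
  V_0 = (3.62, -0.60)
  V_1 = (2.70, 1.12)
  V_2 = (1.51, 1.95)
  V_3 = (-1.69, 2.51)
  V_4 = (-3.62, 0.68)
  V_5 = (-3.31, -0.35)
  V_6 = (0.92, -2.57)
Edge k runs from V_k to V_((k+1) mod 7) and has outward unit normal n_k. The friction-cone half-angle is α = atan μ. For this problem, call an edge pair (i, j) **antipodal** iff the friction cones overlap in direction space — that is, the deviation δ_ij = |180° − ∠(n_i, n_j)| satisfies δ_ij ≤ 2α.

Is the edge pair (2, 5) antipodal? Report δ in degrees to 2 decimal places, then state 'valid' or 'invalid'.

α = atan 0.55 = 28.81°;  2α = 57.62°
edge 2: e_2 = (-3.20, +0.56);  n_2 = (+0.1724, +0.9850)
edge 5: e_5 = (+4.23, -2.22);  n_5 = (-0.4647, -0.8855)
∠(n_2, n_5) = 162.23°
δ = |180° − 162.23°| = 17.77°
17.77° ≤ 2α = 57.62°  →  valid

δ = 17.77°, valid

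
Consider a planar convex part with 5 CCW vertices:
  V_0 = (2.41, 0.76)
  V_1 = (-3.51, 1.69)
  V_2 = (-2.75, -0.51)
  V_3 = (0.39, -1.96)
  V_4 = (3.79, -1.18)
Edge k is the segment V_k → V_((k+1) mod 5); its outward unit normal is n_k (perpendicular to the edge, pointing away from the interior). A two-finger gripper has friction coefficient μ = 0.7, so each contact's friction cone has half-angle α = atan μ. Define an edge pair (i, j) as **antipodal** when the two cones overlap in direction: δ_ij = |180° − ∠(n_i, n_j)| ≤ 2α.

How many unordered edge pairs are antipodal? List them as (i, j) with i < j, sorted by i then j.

α = atan 0.7 = 34.99°;  2α = 69.98°
n_0 = (+0.1552, +0.9879)
n_1 = (-0.9452, -0.3265)
n_2 = (-0.4192, -0.9079)
n_3 = (+0.2236, -0.9747)
n_4 = (+0.8149, +0.5796)
  (0,1): δ = 62.01°  ✓
  (0,2): δ = 15.86°  ✓
  (0,3): δ = 21.85°  ✓
  (0,4): δ = 134.35°  ·
  (1,2): δ = 133.84°  ·
  (1,3): δ = 96.14°  ·
  (1,4): δ = 16.37°  ✓
  (2,3): δ = 142.29°  ·
  (2,4): δ = 29.79°  ✓
  (3,4): δ = 67.49°  ✓
antipodal pairs: 6

count = 6; pairs: (0,1), (0,2), (0,3), (1,4), (2,4), (3,4)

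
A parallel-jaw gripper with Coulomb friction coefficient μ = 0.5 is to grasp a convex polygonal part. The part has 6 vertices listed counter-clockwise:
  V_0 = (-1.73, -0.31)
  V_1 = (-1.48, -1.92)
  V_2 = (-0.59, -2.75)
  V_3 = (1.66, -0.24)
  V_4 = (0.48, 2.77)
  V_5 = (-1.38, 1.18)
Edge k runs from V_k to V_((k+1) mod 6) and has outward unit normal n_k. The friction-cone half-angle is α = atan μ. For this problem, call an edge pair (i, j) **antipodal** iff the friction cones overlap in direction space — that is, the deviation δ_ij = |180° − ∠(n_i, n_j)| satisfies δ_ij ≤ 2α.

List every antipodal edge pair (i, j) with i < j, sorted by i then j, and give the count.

α = atan 0.5 = 26.57°;  2α = 53.13°
n_0 = (-0.9882, -0.1534)
n_1 = (-0.6820, -0.7313)
n_2 = (+0.7446, -0.6675)
n_3 = (+0.9310, +0.3650)
n_4 = (-0.6498, +0.7601)
n_5 = (-0.9735, +0.2287)
  (0,1): δ = 141.83°  ·
  (0,2): δ = 50.70°  ✓
  (0,3): δ = 12.58°  ✓
  (0,4): δ = 121.70°  ·
  (0,5): δ = 157.95°  ·
  (1,2): δ = 88.87°  ·
  (1,3): δ = 25.59°  ✓
  (1,4): δ = 83.53°  ·
  (1,5): δ = 119.78°  ·
  (2,3): δ = 116.72°  ·
  (2,4): δ = 7.60°  ✓
  (2,5): δ = 28.65°  ✓
  (3,4): δ = 70.88°  ·
  (3,5): δ = 34.63°  ✓
  (4,5): δ = 143.74°  ·
antipodal pairs: 6

count = 6; pairs: (0,2), (0,3), (1,3), (2,4), (2,5), (3,5)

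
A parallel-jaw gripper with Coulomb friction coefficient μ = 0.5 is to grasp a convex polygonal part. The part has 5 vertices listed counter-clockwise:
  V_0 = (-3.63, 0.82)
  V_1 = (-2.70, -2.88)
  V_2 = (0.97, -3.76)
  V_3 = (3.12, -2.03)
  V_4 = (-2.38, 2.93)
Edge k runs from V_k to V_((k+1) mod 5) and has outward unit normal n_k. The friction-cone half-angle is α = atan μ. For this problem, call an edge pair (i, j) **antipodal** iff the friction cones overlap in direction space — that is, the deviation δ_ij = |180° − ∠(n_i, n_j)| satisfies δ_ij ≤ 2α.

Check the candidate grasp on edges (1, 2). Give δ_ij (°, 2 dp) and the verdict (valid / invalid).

δ = 127.69°, invalid

α = atan 0.5 = 26.57°;  2α = 53.13°
edge 1: e_1 = (+3.67, -0.88);  n_1 = (-0.2332, -0.9724)
edge 2: e_2 = (+2.15, +1.73);  n_2 = (+0.6269, -0.7791)
∠(n_1, n_2) = 52.31°
δ = |180° − 52.31°| = 127.69°
127.69° > 2α = 53.13°  →  invalid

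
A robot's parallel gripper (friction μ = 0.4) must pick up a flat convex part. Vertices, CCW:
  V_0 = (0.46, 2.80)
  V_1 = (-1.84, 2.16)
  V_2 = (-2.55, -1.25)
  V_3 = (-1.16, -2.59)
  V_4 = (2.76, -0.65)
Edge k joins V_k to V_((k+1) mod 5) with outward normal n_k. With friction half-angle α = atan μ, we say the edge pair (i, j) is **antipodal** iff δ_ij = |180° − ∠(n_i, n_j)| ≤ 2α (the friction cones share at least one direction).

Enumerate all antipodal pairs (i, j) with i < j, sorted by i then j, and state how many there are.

α = atan 0.4 = 21.80°;  2α = 43.60°
n_0 = (-0.2681, +0.9634)
n_1 = (-0.9790, +0.2038)
n_2 = (-0.6940, -0.7199)
n_3 = (+0.4436, -0.8962)
n_4 = (+0.8321, +0.5547)
  (0,1): δ = 117.31°  ·
  (0,2): δ = 59.50°  ·
  (0,3): δ = 10.78°  ✓
  (0,4): δ = 108.14°  ·
  (1,2): δ = 122.19°  ·
  (1,3): δ = 51.91°  ·
  (1,4): δ = 45.45°  ·
  (2,3): δ = 109.72°  ·
  (2,4): δ = 12.36°  ✓
  (3,4): δ = 82.64°  ·
antipodal pairs: 2

count = 2; pairs: (0,3), (2,4)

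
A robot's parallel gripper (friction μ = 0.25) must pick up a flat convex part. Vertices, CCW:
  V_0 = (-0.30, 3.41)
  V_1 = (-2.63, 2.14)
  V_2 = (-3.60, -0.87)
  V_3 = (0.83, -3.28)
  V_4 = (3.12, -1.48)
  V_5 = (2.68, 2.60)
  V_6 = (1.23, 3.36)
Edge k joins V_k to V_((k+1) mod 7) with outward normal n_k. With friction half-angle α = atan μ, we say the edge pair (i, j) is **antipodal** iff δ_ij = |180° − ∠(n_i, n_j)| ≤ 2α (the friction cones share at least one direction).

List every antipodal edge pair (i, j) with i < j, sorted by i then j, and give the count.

count = 4; pairs: (0,3), (1,4), (2,5), (2,6)

α = atan 0.25 = 14.04°;  2α = 28.07°
n_0 = (-0.4786, +0.8780)
n_1 = (-0.9518, +0.3067)
n_2 = (-0.4779, -0.8784)
n_3 = (+0.6180, -0.7862)
n_4 = (+0.9942, +0.1072)
n_5 = (+0.4642, +0.8857)
n_6 = (+0.0327, +0.9995)
  (0,1): δ = 136.46°  ·
  (0,2): δ = 57.14°  ·
  (0,3): δ = 9.58°  ✓
  (0,4): δ = 67.56°  ·
  (0,5): δ = 123.75°  ·
  (0,6): δ = 149.54°  ·
  (1,2): δ = 100.68°  ·
  (1,3): δ = 33.97°  ·
  (1,4): δ = 24.02°  ✓
  (1,5): δ = 80.20°  ·
  (1,6): δ = 105.99°  ·
  (2,3): δ = 113.28°  ·
  (2,4): δ = 55.30°  ·
  (2,5): δ = 0.89°  ✓
  (2,6): δ = 26.68°  ✓
  (3,4): δ = 122.01°  ·
  (3,5): δ = 65.83°  ·
  (3,6): δ = 40.04°  ·
  (4,5): δ = 123.82°  ·
  (4,6): δ = 98.03°  ·
  (5,6): δ = 154.21°  ·
antipodal pairs: 4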